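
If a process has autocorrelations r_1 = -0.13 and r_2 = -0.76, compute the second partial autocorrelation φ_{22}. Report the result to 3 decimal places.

-0.790

φ_{22} = (r_2 − r_1²) / (1 − r_1²)
r_1² = (-0.13)² = 0.0169
Numerator = -0.76 − 0.0169 = -0.7769; denominator = 1 − 0.0169 = 0.9831
φ_{22} = -0.7769 / 0.9831 = -0.790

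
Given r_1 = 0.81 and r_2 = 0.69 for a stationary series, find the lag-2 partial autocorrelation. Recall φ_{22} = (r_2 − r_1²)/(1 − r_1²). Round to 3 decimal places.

0.099

φ_{22} = (r_2 − r_1²) / (1 − r_1²)
r_1² = (0.81)² = 0.6561
Numerator = 0.69 − 0.6561 = 0.0339; denominator = 1 − 0.6561 = 0.3439
φ_{22} = 0.0339 / 0.3439 = 0.099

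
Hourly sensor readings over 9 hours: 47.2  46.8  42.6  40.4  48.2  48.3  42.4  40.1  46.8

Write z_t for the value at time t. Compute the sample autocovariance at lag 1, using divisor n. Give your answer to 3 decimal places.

Mean z̄ = (47.2 + 46.8 + 42.6 + 40.4 + 48.2 + 48.3 + 42.4 + 40.1 + 46.8)/9 = 44.7556
Σ_{t=1}^{8}(z_t−z̄)(z_{t+1}−z̄) = 0.2847
γ_1 = 0.2847 / 9 = 0.032

0.032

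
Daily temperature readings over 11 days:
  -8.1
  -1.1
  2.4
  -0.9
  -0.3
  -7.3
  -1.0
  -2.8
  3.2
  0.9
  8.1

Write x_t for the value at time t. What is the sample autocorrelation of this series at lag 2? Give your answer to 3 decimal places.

0.112

Mean x̄ = (-8.1 − 1.1 + 2.4 − 0.9 − 0.3 − 7.3 − 1.0 − 2.8 + 3.2 + 0.9 + 8.1)/11 = -0.6273
Numerator Σ_{t=1}^{9}(x_t−x̄)(x_{t+2}−x̄) = 23.3503
Denominator Σ(x_t−x̄)² = 207.9418
r_2 = 23.3503 / 207.9418 = 0.112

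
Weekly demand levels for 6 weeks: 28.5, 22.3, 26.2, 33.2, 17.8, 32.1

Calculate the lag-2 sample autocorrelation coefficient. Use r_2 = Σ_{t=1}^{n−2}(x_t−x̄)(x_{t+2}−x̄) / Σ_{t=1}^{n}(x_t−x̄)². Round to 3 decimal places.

Mean x̄ = (28.5 + 22.3 + 26.2 + 33.2 + 17.8 + 32.1)/6 = 26.6833
Deviations from mean: 1.8167, -4.3833, -0.4833, 6.5167, -8.8833, 5.4167
Numerator Σ_{t=1}^{4}(x_t−x̄)(x_{t+2}−x̄) = 10.1494
Denominator Σ(x_t−x̄)² = 173.4683
r_2 = 10.1494 / 173.4683 = 0.059

0.059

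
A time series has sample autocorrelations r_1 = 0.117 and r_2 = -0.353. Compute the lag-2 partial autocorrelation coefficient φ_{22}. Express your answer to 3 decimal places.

-0.372

φ_{22} = (r_2 − r_1²) / (1 − r_1²)
r_1² = (0.117)² = 0.013689
Numerator = -0.353 − 0.0137 = -0.3667; denominator = 1 − 0.0137 = 0.9863
φ_{22} = -0.3667 / 0.9863 = -0.372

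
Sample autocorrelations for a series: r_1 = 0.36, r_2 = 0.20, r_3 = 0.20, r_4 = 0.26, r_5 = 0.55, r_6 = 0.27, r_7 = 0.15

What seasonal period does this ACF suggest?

The largest autocorrelation is r_5 = 0.55; the remaining lags stay at or below 0.36. The elevated value at lag 1 (0.36), dropping to 0.20 at lag 2, reflects decaying short-term dependence rather than seasonality.
The dominant spike at lag 5 indicates a seasonal period of 5.

5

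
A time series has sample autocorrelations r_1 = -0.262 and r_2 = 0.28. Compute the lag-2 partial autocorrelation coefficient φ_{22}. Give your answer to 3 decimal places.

0.227

φ_{22} = (r_2 − r_1²) / (1 − r_1²)
r_1² = (-0.262)² = 0.068644
Numerator = 0.28 − 0.0686 = 0.2114; denominator = 1 − 0.0686 = 0.9314
φ_{22} = 0.2114 / 0.9314 = 0.227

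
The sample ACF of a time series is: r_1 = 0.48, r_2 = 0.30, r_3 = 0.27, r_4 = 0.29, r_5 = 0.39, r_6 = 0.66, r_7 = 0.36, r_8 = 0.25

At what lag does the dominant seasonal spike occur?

The largest autocorrelation is r_6 = 0.66; the remaining lags stay at or below 0.48. The elevated value at lag 1 (0.48), dropping to 0.30 at lag 2, reflects decaying short-term dependence rather than seasonality.
The dominant spike at lag 6 indicates a seasonal period of 6.

6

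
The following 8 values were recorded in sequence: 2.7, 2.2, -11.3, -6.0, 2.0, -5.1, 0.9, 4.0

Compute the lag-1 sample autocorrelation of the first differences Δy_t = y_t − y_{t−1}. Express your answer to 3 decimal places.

-0.278

First differences Δy: -0.5, -13.5, 5.3, 8.0, -7.1, 6.0, 3.1
Mean of differences = 0.1857
Numerator Σ(Δy_t−Δȳ)(Δy_{t+1}−Δȳ) = -102.9931
Denominator Σ(Δy_t−Δȳ)² = 370.3686
r_1(Δy) = -102.9931 / 370.3686 = -0.278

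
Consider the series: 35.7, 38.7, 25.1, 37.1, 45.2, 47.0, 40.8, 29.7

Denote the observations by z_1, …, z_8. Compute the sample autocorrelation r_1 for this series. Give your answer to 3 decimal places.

0.169

Mean z̄ = (35.7 + 38.7 + 25.1 + 37.1 + 45.2 + 47.0 + 40.8 + 29.7)/8 = 37.4125
Deviations from mean: -1.7125, 1.2875, -12.3125, -0.3125, 7.7875, 9.5875, 3.3875, -7.7125
Numerator Σ_{t=1}^{7}(z_t−z̄)(z_{t+1}−z̄) = 64.3711
Denominator Σ(z_t−z̄)² = 379.8088
r_1 = 64.3711 / 379.8088 = 0.169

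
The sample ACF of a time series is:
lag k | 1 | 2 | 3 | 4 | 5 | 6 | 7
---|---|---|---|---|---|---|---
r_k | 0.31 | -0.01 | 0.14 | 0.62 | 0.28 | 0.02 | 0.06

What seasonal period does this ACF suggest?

4

The largest autocorrelation is r_4 = 0.62; the remaining lags stay at or below 0.31.
The dominant spike at lag 4 indicates a seasonal period of 4.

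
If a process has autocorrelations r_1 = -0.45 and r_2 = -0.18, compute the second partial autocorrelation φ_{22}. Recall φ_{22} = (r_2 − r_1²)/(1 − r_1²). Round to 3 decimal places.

-0.480

φ_{22} = (r_2 − r_1²) / (1 − r_1²)
r_1² = (-0.45)² = 0.2025
Numerator = -0.18 − 0.2025 = -0.3825; denominator = 1 − 0.2025 = 0.7975
φ_{22} = -0.3825 / 0.7975 = -0.480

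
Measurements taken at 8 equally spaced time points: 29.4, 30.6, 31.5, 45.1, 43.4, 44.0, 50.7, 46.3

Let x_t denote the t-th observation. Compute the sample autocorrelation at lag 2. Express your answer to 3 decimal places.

Mean x̄ = (29.4 + 30.6 + 31.5 + 45.1 + 43.4 + 44.0 + 50.7 + 46.3)/8 = 40.1250
Σ(x_t−x̄)(x_{t+2}−x̄) = (92.5031) + (-47.3869) + (-28.2469) + (19.2781) + (34.6331) + (23.9281) = 94.7088
Denominator Σ(x_t−x̄)² = 480.5950
r_2 = 94.7088 / 480.5950 = 0.197

0.197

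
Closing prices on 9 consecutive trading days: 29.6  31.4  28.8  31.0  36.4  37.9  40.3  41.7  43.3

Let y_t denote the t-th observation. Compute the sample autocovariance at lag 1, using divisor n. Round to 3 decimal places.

Mean ȳ = (29.6 + 31.4 + 28.8 + 31.0 + 36.4 + 37.9 + 40.3 + 41.7 + 43.3)/9 = 35.6000
Σ_{t=1}^{8}(y_t−ȳ)(y_{t+1}−ȳ) = 169.6500
γ_1 = 169.6500 / 9 = 18.850

18.850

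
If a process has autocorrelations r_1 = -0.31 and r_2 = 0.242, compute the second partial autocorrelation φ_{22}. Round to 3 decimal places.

φ_{22} = (r_2 − r_1²) / (1 − r_1²)
r_1² = (-0.31)² = 0.0961
Numerator = 0.242 − 0.0961 = 0.1459; denominator = 1 − 0.0961 = 0.9039
φ_{22} = 0.1459 / 0.9039 = 0.161

0.161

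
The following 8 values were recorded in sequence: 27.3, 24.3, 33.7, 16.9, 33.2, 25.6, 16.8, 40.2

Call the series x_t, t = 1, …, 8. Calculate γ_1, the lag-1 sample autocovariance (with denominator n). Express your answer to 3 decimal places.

Mean x̄ = (27.3 + 24.3 + 33.7 + 16.9 + 33.2 + 25.6 + 16.8 + 40.2)/8 = 27.2500
Deviations: 0.0500, -2.9500, 6.4500, -10.3500, 5.9500, -1.6500, -10.4500, 12.9500
Σ_{t=1}^{7}(x_t−x̄)(x_{t+1}−x̄) = -275.4175
γ_1 = -275.4175 / 8 = -34.427

-34.427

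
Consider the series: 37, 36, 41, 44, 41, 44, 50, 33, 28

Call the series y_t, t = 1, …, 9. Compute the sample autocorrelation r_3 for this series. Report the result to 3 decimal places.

-0.064

Mean ȳ = (37 + 36 + 41 + 44 + 41 + 44 + 50 + 33 + 28)/9 = 39.3333
Σ(y_t−ȳ)(y_{t+3}−ȳ) = (-10.8889) + (-5.5556) + (7.7778) + (49.7778) + (-10.5556) + (-52.8889) = -22.3333
Denominator Σ(y_t−ȳ)² = 348.0000
r_3 = -22.3333 / 348.0000 = -0.064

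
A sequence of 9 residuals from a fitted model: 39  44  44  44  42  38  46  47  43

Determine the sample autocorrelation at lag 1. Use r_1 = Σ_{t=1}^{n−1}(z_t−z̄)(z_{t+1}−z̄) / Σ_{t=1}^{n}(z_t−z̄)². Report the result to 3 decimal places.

-0.014

Mean z̄ = (39 + 44 + 44 + 44 + 42 + 38 + 46 + 47 + 43)/9 = 43.0000
Numerator Σ_{t=1}^{8}(z_t−z̄)(z_{t+1}−z̄) = -1.0000
Denominator Σ(z_t−z̄)² = 70.0000
r_1 = -1.0000 / 70.0000 = -0.014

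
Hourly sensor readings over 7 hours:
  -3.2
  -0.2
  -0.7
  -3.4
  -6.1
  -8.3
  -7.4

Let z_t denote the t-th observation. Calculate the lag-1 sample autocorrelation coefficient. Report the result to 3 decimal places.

Mean z̄ = (-3.2 − 0.2 − 0.7 − 3.4 − 6.1 − 8.3 − 7.4)/7 = -4.1857
Deviations from mean: 0.9857, 3.9857, 3.4857, 0.7857, -1.9143, -4.1143, -3.2143
Σ(z_t−z̄)(z_{t+1}−z̄) = (3.9288) + (13.8931) + (2.7388) + (-1.5041) + (7.8759) + (13.2245) = 40.1569
Denominator Σ(z_t−z̄)² = 60.5486
r_1 = 40.1569 / 60.5486 = 0.663

0.663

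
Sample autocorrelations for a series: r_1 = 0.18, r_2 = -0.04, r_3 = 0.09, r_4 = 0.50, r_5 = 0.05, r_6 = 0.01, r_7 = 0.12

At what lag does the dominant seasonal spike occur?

The largest autocorrelation is r_4 = 0.50; the remaining lags stay at or below 0.18.
The dominant spike at lag 4 indicates a seasonal period of 4.

4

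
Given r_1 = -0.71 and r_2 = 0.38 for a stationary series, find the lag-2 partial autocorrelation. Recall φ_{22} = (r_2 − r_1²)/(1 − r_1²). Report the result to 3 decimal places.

-0.250

φ_{22} = (r_2 − r_1²) / (1 − r_1²)
r_1² = (-0.71)² = 0.5041
Numerator = 0.38 − 0.5041 = -0.1241; denominator = 1 − 0.5041 = 0.4959
φ_{22} = -0.1241 / 0.4959 = -0.250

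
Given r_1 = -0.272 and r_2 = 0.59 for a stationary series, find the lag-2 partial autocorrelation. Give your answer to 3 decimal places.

φ_{22} = (r_2 − r_1²) / (1 − r_1²)
r_1² = (-0.272)² = 0.073984
Numerator = 0.59 − 0.0740 = 0.5160; denominator = 1 − 0.0740 = 0.9260
φ_{22} = 0.5160 / 0.9260 = 0.557

0.557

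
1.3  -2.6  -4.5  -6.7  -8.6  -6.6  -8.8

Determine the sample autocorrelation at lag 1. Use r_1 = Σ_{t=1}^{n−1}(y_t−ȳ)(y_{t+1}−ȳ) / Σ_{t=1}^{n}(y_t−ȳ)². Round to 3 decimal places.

Mean ȳ = (1.3 − 2.6 − 4.5 − 6.7 − 8.6 − 6.6 − 8.8)/7 = -5.2143
Deviations from mean: 6.5143, 2.6143, 0.7143, -1.4857, -3.3857, -1.3857, -3.5857
Σ(y_t−ȳ)(y_{t+1}−ȳ) = (17.0302) + (1.8673) + (-1.0612) + (5.0302) + (4.6916) + (4.9688) = 32.5269
Denominator Σ(y_t−ȳ)² = 78.2286
r_1 = 32.5269 / 78.2286 = 0.416

0.416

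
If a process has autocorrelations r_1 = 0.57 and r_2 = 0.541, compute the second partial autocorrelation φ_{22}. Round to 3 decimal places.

0.320

φ_{22} = (r_2 − r_1²) / (1 − r_1²)
r_1² = (0.57)² = 0.3249
Numerator = 0.541 − 0.3249 = 0.2161; denominator = 1 − 0.3249 = 0.6751
φ_{22} = 0.2161 / 0.6751 = 0.320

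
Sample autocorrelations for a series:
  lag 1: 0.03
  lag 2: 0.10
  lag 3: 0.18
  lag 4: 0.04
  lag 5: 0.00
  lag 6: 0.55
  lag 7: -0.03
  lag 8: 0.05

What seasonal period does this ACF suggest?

The largest autocorrelation is r_6 = 0.55; the remaining lags stay at or below 0.18.
The dominant spike at lag 6 indicates a seasonal period of 6.

6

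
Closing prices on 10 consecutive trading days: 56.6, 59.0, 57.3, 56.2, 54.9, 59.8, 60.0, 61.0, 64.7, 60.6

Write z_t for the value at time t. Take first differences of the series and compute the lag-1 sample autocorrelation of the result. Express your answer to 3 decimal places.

-0.309

First differences Δz: 2.4, -1.7, -1.1, -1.3, 4.9, 0.2, 1.0, 3.7, -4.1
Mean of differences = 0.4444
Numerator Σ(Δz_t−Δz̄)(Δz_{t+1}−Δz̄) = -20.1709
Denominator Σ(Δz_t−Δz̄)² = 65.3222
r_1(Δz) = -20.1709 / 65.3222 = -0.309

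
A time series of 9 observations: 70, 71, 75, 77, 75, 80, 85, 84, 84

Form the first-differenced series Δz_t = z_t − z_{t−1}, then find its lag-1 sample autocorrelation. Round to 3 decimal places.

-0.152

First differences Δz: 1, 4, 2, -2, 5, 5, -1, 0
Mean of differences = 1.7500
Numerator Σ(Δz_t−Δz̄)(Δz_{t+1}−Δz̄) = -7.8125
Denominator Σ(Δz_t−Δz̄)² = 51.5000
r_1(Δz) = -7.8125 / 51.5000 = -0.152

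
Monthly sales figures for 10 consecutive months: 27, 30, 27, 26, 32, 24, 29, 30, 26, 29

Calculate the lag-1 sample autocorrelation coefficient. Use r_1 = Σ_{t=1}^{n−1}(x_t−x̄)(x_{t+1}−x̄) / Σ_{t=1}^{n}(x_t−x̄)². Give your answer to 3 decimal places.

Mean x̄ = (27 + 30 + 27 + 26 + 32 + 24 + 29 + 30 + 26 + 29)/10 = 28.0000
Numerator Σ_{t=1}^{9}(x_t−x̄)(x_{t+1}−x̄) = -34.0000
Denominator Σ(x_t−x̄)² = 52.0000
r_1 = -34.0000 / 52.0000 = -0.654

-0.654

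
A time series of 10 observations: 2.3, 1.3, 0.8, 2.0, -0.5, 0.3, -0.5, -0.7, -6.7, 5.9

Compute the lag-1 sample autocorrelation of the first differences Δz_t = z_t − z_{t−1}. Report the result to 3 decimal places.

First differences Δz: -1.0, -0.5, 1.2, -2.5, 0.8, -0.8, -0.2, -6.0, 12.6
Mean of differences = 0.4000
Numerator Σ(Δz_t−Δz̄)(Δz_{t+1}−Δz̄) = -76.9400
Denominator Σ(Δz_t−Δz̄)² = 203.5800
r_1(Δz) = -76.9400 / 203.5800 = -0.378

-0.378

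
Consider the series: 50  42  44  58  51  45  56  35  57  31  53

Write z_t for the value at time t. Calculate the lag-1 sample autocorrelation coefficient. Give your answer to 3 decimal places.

Mean z̄ = (50 + 42 + 44 + 58 + 51 + 45 + 56 + 35 + 57 + 31 + 53)/11 = 47.4545
Numerator Σ_{t=1}^{10}(z_t−z̄)(z_{t+1}−z̄) = -497.3884
Denominator Σ(z_t−z̄)² = 798.7273
r_1 = -497.3884 / 798.7273 = -0.623

-0.623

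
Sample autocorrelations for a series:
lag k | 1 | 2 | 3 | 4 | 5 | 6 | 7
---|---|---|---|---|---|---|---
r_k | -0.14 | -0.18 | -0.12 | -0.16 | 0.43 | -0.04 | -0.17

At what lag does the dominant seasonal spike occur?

5

The largest autocorrelation is r_5 = 0.43; the remaining lags stay at or below -0.04.
The dominant spike at lag 5 indicates a seasonal period of 5.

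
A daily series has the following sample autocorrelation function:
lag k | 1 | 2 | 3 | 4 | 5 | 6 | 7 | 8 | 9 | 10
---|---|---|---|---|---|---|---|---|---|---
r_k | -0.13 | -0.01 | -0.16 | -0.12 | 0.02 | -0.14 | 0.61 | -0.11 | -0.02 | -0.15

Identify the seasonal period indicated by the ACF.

7

The largest autocorrelation is r_7 = 0.61; the remaining lags stay at or below 0.02.
The dominant spike at lag 7 indicates a seasonal period of 7.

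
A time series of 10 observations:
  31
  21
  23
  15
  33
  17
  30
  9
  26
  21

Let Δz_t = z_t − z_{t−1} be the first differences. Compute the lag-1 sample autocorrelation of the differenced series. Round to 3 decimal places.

-0.835

First differences Δz: -10, 2, -8, 18, -16, 13, -21, 17, -5
Mean of differences = -1.1111
Numerator Σ(Δz_t−Δz̄)(Δz_{t+1}−Δz̄) = -1386.6790
Denominator Σ(Δz_t−Δz̄)² = 1660.8889
r_1(Δz) = -1386.6790 / 1660.8889 = -0.835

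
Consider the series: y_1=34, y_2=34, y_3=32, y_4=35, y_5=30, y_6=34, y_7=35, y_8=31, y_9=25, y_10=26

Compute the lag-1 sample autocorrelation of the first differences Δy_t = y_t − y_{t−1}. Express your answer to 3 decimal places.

First differences Δy: 0, -2, 3, -5, 4, 1, -4, -6, 1
Mean of differences = -0.8889
Numerator Σ(Δy_t−Δȳ)(Δy_{t+1}−Δȳ) = -31.7901
Denominator Σ(Δy_t−Δȳ)² = 100.8889
r_1(Δy) = -31.7901 / 100.8889 = -0.315

-0.315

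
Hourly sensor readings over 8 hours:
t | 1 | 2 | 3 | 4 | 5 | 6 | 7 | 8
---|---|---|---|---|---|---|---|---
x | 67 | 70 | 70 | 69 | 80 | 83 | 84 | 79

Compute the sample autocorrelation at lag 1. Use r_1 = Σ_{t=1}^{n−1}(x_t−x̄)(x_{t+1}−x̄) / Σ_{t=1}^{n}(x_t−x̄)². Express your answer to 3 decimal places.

Mean x̄ = (67 + 70 + 70 + 69 + 80 + 83 + 84 + 79)/8 = 75.2500
Numerator Σ_{t=1}^{7}(x_t−x̄)(x_{t+1}−x̄) = 211.4375
Denominator Σ(x_t−x̄)² = 335.5000
r_1 = 211.4375 / 335.5000 = 0.630

0.630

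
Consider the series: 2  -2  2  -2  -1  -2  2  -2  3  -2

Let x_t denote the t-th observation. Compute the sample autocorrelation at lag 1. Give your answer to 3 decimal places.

Mean x̄ = (2 − 2 + 2 − 2 − 1 − 2 + 2 − 2 + 3 − 2)/10 = -0.2000
Numerator Σ_{t=1}^{9}(x_t−x̄)(x_{t+1}−x̄) = -28.4400
Denominator Σ(x_t−x̄)² = 41.6000
r_1 = -28.4400 / 41.6000 = -0.684

-0.684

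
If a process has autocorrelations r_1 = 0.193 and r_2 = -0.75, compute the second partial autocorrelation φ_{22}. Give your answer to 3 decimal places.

φ_{22} = (r_2 − r_1²) / (1 − r_1²)
r_1² = (0.193)² = 0.037249
Numerator = -0.75 − 0.0372 = -0.7872; denominator = 1 − 0.0372 = 0.9628
φ_{22} = -0.7872 / 0.9628 = -0.818

-0.818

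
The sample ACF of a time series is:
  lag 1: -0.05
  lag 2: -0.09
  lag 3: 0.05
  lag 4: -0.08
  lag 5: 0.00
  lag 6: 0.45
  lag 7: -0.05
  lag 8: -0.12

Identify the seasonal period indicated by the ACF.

6

The largest autocorrelation is r_6 = 0.45; the remaining lags stay at or below 0.05.
The dominant spike at lag 6 indicates a seasonal period of 6.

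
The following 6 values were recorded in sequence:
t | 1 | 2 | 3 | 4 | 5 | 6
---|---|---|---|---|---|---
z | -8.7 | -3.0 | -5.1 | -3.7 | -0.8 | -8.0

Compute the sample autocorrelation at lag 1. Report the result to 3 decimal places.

-0.343

Mean z̄ = (-8.7 − 3.0 − 5.1 − 3.7 − 0.8 − 8.0)/6 = -4.8833
Deviations from mean: -3.8167, 1.8833, -0.2167, 1.1833, 4.0833, -3.1167
Numerator Σ_{t=1}^{5}(z_t−z̄)(z_{t+1}−z̄) = -15.7469
Denominator Σ(z_t−z̄)² = 45.9483
r_1 = -15.7469 / 45.9483 = -0.343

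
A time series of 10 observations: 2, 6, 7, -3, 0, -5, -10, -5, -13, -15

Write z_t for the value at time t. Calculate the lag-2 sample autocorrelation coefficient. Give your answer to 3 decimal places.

Mean z̄ = (2 + 6 + 7 − 3 + 0 − 5 − 10 − 5 − 13 − 15)/10 = -3.6000
Numerator Σ_{t=1}^{8}(z_t−z̄)(z_{t+2}−z̄) = 157.4800
Denominator Σ(z_t−z̄)² = 512.4000
r_2 = 157.4800 / 512.4000 = 0.307

0.307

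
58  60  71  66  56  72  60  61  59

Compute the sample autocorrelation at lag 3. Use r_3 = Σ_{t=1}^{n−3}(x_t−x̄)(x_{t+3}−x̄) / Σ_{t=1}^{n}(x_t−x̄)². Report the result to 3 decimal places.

Mean x̄ = (58 + 60 + 71 + 66 + 56 + 72 + 60 + 61 + 59)/9 = 62.5556
Σ(x_t−x̄)(x_{t+3}−x̄) = (-15.6914) + (16.7531) + (79.7531) + (-8.8025) + (10.1975) + (-33.5802) = 48.6296
Denominator Σ(x_t−x̄)² = 264.2222
r_3 = 48.6296 / 264.2222 = 0.184

0.184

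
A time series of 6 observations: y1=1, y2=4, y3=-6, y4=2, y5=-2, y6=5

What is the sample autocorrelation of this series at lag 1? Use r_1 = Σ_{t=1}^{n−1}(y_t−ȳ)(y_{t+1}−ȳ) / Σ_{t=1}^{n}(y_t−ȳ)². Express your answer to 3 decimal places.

-0.541

Mean ȳ = (1 + 4 − 6 + 2 − 2 + 5)/6 = 0.6667
Deviations from mean: 0.3333, 3.3333, -6.6667, 1.3333, -2.6667, 4.3333
Numerator Σ_{t=1}^{5}(y_t−ȳ)(y_{t+1}−ȳ) = -45.1111
Denominator Σ(y_t−ȳ)² = 83.3333
r_1 = -45.1111 / 83.3333 = -0.541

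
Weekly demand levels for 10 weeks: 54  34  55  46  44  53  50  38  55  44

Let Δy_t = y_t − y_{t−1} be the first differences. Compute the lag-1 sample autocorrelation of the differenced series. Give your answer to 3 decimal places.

-0.622

First differences Δy: -20, 21, -9, -2, 9, -3, -12, 17, -11
Mean of differences = -1.1111
Numerator Σ(Δy_t−Δȳ)(Δy_{t+1}−Δȳ) = -968.9012
Denominator Σ(Δy_t−Δȳ)² = 1558.8889
r_1(Δy) = -968.9012 / 1558.8889 = -0.622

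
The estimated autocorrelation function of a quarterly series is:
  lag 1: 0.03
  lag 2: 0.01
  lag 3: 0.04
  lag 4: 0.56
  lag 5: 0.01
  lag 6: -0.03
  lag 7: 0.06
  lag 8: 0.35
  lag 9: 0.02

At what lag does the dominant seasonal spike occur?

4

The largest autocorrelation is r_4 = 0.56, with a weaker echo at lag 8 (0.35); the remaining lags stay at or below 0.06.
The dominant spike at lag 4 indicates a seasonal period of 4.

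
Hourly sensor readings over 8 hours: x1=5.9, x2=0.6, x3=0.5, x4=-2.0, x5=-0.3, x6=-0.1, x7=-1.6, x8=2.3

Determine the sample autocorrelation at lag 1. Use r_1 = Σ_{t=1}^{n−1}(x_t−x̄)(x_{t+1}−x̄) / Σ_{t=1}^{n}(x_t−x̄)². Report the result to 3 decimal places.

Mean x̄ = (5.9 + 0.6 + 0.5 − 2.0 − 0.3 − 0.1 − 1.6 + 2.3)/8 = 0.6625
Numerator Σ_{t=1}^{7}(x_t−x̄)(x_{t+1}−x̄) = 1.4323
Denominator Σ(x_t−x̄)² = 43.8588
r_1 = 1.4323 / 43.8588 = 0.033

0.033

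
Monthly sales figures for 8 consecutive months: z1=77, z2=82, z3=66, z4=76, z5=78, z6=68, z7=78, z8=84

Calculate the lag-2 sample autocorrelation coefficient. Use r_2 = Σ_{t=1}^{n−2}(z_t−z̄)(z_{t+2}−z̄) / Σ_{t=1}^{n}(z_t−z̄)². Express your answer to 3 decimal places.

-0.323

Mean z̄ = (77 + 82 + 66 + 76 + 78 + 68 + 78 + 84)/8 = 76.1250
Deviations from mean: 0.8750, 5.8750, -10.1250, -0.1250, 1.8750, -8.1250, 1.8750, 7.8750
Numerator Σ_{t=1}^{6}(z_t−z̄)(z_{t+2}−z̄) = -88.0313
Denominator Σ(z_t−z̄)² = 272.8750
r_2 = -88.0313 / 272.8750 = -0.323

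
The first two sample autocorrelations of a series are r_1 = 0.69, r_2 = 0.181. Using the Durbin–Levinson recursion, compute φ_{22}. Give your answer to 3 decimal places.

-0.563

φ_{22} = (r_2 − r_1²) / (1 − r_1²)
r_1² = (0.69)² = 0.4761
Numerator = 0.181 − 0.4761 = -0.2951; denominator = 1 − 0.4761 = 0.5239
φ_{22} = -0.2951 / 0.5239 = -0.563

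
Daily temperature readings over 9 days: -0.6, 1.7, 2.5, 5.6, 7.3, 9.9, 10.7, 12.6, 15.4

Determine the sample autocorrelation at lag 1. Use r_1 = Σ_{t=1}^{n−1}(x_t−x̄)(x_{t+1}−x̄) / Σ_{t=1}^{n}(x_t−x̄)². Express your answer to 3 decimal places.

Mean x̄ = (-0.6 + 1.7 + 2.5 + 5.6 + 7.3 + 9.9 + 10.7 + 12.6 + 15.4)/9 = 7.2333
Numerator Σ_{t=1}^{8}(x_t−x̄)(x_{t+1}−x̄) = 149.0122
Denominator Σ(x_t−x̄)² = 231.6800
r_1 = 149.0122 / 231.6800 = 0.643

0.643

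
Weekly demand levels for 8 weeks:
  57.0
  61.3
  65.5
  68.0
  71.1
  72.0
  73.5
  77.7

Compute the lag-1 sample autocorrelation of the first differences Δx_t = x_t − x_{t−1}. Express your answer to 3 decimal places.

0.168

First differences Δx: 4.3, 4.2, 2.5, 3.1, 0.9, 1.5, 4.2
Mean of differences = 2.9571
Numerator Σ(Δx_t−Δx̄)(Δx_{t+1}−Δx̄) = 1.9282
Denominator Σ(Δx_t−Δx̄)² = 11.4771
r_1(Δx) = 1.9282 / 11.4771 = 0.168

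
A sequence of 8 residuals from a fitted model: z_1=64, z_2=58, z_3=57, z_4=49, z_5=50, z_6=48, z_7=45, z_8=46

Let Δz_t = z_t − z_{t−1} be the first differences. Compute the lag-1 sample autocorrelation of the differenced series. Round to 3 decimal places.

First differences Δz: -6, -1, -8, 1, -2, -3, 1
Mean of differences = -2.5714
Numerator Σ(Δz_t−Δz̄)(Δz_{t+1}−Δz̄) = -33.0408
Denominator Σ(Δz_t−Δz̄)² = 69.7143
r_1(Δz) = -33.0408 / 69.7143 = -0.474

-0.474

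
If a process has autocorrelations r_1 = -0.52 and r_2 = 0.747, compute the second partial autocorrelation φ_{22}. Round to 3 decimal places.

φ_{22} = (r_2 − r_1²) / (1 − r_1²)
r_1² = (-0.52)² = 0.2704
Numerator = 0.747 − 0.2704 = 0.4766; denominator = 1 − 0.2704 = 0.7296
φ_{22} = 0.4766 / 0.7296 = 0.653

0.653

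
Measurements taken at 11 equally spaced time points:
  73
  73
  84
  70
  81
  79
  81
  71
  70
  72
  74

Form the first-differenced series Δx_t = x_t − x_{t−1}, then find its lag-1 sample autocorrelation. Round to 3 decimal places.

First differences Δx: 0, 11, -14, 11, -2, 2, -10, -1, 2, 2
Mean of differences = 0.1000
Numerator Σ(Δx_t−Δx̄)(Δx_{t+1}−Δx̄) = -341.9100
Denominator Σ(Δx_t−Δx̄)² = 554.9000
r_1(Δx) = -341.9100 / 554.9000 = -0.616

-0.616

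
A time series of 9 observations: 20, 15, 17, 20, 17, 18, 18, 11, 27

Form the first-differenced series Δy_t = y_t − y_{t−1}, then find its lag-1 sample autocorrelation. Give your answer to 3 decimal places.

-0.361

First differences Δy: -5, 2, 3, -3, 1, 0, -7, 16
Mean of differences = 0.8750
Numerator Σ(Δy_t−Δȳ)(Δy_{t+1}−Δȳ) = -125.2656
Denominator Σ(Δy_t−Δȳ)² = 346.8750
r_1(Δy) = -125.2656 / 346.8750 = -0.361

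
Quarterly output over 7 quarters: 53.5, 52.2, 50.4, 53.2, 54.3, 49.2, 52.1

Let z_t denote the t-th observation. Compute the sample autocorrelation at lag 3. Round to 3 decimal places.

Mean z̄ = (53.5 + 52.2 + 50.4 + 53.2 + 54.3 + 49.2 + 52.1)/7 = 52.1286
Deviations from mean: 1.3714, 0.0714, -1.7286, 1.0714, 2.1714, -2.9286, -0.0286
Σ(z_t−z̄)(z_{t+3}−z̄) = (1.4694) + (0.1551) + (5.0622) + (-0.0306) = 6.6561
Denominator Σ(z_t−z̄)² = 19.3143
r_3 = 6.6561 / 19.3143 = 0.345

0.345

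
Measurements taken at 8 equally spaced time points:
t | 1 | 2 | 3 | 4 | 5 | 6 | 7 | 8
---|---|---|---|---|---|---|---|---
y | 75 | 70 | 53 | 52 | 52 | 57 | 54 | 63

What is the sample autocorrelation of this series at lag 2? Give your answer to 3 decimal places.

Mean ȳ = (75 + 70 + 53 + 52 + 52 + 57 + 54 + 63)/8 = 59.5000
Deviations from mean: 15.5000, 10.5000, -6.5000, -7.5000, -7.5000, -2.5000, -5.5000, 3.5000
Numerator Σ_{t=1}^{6}(y_t−ȳ)(y_{t+2}−ȳ) = -79.5000
Denominator Σ(y_t−ȳ)² = 554.0000
r_2 = -79.5000 / 554.0000 = -0.144

-0.144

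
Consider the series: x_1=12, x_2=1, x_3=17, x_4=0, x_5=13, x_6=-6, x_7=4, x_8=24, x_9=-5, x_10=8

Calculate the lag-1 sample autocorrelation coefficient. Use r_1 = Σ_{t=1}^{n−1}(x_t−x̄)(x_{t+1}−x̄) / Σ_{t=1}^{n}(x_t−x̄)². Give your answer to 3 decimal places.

-0.594

Mean x̄ = (12 + 1 + 17 + 0 + 13 − 6 + 4 + 24 − 5 + 8)/10 = 6.8000
Numerator Σ_{t=1}^{9}(x_t−x̄)(x_{t+1}−x̄) = -509.6400
Denominator Σ(x_t−x̄)² = 857.6000
r_1 = -509.6400 / 857.6000 = -0.594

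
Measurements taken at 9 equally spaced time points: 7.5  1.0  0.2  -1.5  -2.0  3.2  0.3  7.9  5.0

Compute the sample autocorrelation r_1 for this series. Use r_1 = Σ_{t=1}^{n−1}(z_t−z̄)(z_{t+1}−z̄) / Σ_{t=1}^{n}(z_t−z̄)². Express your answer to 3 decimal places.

0.176

Mean z̄ = (7.5 + 1.0 + 0.2 − 1.5 − 2.0 + 3.2 + 0.3 + 7.9 + 5.0)/9 = 2.4000
Numerator Σ_{t=1}^{8}(z_t−z̄)(z_{t+1}−z̄) = 19.2300
Denominator Σ(z_t−z̄)² = 109.4400
r_1 = 19.2300 / 109.4400 = 0.176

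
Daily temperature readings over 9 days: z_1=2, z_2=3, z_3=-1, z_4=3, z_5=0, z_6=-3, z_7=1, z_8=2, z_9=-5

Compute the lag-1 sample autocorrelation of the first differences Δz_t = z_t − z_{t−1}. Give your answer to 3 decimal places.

First differences Δz: 1, -4, 4, -3, -3, 4, 1, -7
Mean of differences = -0.8750
Numerator Σ(Δz_t−Δz̄)(Δz_{t+1}−Δz̄) = -39.6406
Denominator Σ(Δz_t−Δz̄)² = 110.8750
r_1(Δz) = -39.6406 / 110.8750 = -0.358

-0.358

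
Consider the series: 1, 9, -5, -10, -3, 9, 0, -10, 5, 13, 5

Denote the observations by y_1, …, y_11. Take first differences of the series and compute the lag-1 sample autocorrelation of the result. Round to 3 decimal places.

-0.106

First differences Δy: 8, -14, -5, 7, 12, -9, -10, 15, 8, -8
Mean of differences = 0.4000
Numerator Σ(Δy_t−Δȳ)(Δy_{t+1}−Δȳ) = -106.7600
Denominator Σ(Δy_t−Δȳ)² = 1010.4000
r_1(Δy) = -106.7600 / 1010.4000 = -0.106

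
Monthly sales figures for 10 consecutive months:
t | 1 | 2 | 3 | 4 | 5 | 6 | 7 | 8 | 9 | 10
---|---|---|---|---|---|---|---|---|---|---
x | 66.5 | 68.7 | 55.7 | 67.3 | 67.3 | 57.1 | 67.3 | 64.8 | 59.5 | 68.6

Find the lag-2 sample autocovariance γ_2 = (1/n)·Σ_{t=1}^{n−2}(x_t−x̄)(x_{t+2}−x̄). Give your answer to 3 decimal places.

-6.010

Mean x̄ = (66.5 + 68.7 + 55.7 + 67.3 + 67.3 + 57.1 + 67.3 + 64.8 + 59.5 + 68.6)/10 = 64.2800
Σ_{t=1}^{8}(x_t−x̄)(x_{t+2}−x̄) = -60.0968
γ_2 = -60.0968 / 10 = -6.010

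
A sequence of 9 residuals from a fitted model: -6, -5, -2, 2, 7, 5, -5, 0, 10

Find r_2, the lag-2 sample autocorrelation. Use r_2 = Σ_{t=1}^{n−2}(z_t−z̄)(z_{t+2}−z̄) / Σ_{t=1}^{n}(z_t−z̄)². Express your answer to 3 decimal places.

-0.351

Mean z̄ = (-6 − 5 − 2 + 2 + 7 + 5 − 5 + 0 + 10)/9 = 0.6667
Σ(z_t−z̄)(z_{t+2}−z̄) = (17.7778) + (-7.5556) + (-16.8889) + (5.7778) + (-35.8889) + (-2.8889) + (-52.8889) = -92.5556
Denominator Σ(z_t−z̄)² = 264.0000
r_2 = -92.5556 / 264.0000 = -0.351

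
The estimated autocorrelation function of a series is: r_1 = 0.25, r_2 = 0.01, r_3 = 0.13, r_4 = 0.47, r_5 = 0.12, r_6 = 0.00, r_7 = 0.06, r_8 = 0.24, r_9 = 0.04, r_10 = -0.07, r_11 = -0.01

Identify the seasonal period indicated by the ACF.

The largest autocorrelation is r_4 = 0.47; the remaining lags stay at or below 0.25. The elevated value at lag 1 (0.25), dropping to 0.01 at lag 2, reflects decaying short-term dependence rather than seasonality.
The dominant spike at lag 4 indicates a seasonal period of 4.

4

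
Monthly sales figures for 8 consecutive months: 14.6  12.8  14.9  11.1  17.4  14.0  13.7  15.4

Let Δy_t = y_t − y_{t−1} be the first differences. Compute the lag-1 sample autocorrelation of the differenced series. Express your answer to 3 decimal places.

-0.744

First differences Δy: -1.8, 2.1, -3.8, 6.3, -3.4, -0.3, 1.7
Mean of differences = 0.1143
Numerator Σ(Δy_t−Δȳ)(Δy_{t+1}−Δȳ) = -56.7259
Denominator Σ(Δy_t−Δȳ)² = 76.2286
r_1(Δy) = -56.7259 / 76.2286 = -0.744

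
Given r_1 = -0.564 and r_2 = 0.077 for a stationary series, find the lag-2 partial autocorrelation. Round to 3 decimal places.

-0.354

φ_{22} = (r_2 − r_1²) / (1 − r_1²)
r_1² = (-0.564)² = 0.318096
Numerator = 0.077 − 0.3181 = -0.2411; denominator = 1 − 0.3181 = 0.6819
φ_{22} = -0.2411 / 0.6819 = -0.354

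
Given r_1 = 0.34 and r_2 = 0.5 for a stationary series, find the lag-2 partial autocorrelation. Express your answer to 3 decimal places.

0.435

φ_{22} = (r_2 − r_1²) / (1 − r_1²)
r_1² = (0.34)² = 0.1156
Numerator = 0.5 − 0.1156 = 0.3844; denominator = 1 − 0.1156 = 0.8844
φ_{22} = 0.3844 / 0.8844 = 0.435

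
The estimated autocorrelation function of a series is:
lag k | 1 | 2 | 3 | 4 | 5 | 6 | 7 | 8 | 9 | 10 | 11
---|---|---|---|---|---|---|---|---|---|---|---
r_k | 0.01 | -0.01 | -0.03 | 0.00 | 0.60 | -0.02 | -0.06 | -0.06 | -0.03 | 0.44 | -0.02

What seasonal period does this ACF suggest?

5

The largest autocorrelation is r_5 = 0.60, with a weaker echo at lag 10 (0.44); the remaining lags stay at or below 0.01.
The dominant spike at lag 5 indicates a seasonal period of 5.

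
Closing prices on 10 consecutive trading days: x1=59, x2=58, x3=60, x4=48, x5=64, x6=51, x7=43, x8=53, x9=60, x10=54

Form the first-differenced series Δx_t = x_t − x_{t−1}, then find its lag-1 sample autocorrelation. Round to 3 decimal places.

First differences Δx: -1, 2, -12, 16, -13, -8, 10, 7, -6
Mean of differences = -0.5556
Numerator Σ(Δx_t−Δx̄)(Δx_{t+1}−Δx̄) = -373.1975
Denominator Σ(Δx_t−Δx̄)² = 820.2222
r_1(Δx) = -373.1975 / 820.2222 = -0.455

-0.455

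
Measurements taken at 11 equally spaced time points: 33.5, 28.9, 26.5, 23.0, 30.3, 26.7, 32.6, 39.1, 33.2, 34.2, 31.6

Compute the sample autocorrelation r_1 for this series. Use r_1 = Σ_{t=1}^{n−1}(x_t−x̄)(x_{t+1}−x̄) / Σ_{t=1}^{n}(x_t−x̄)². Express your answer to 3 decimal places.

0.411

Mean x̄ = (33.5 + 28.9 + 26.5 + 23.0 + 30.3 + 26.7 + 32.6 + 39.1 + 33.2 + 34.2 + 31.6)/11 = 30.8727
Numerator Σ_{t=1}^{10}(x_t−x̄)(x_{t+1}−x̄) = 81.0811
Denominator Σ(x_t−x̄)² = 197.3218
r_1 = 81.0811 / 197.3218 = 0.411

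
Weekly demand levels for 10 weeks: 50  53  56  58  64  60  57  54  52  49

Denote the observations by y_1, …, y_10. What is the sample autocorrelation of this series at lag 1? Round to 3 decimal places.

Mean ȳ = (50 + 53 + 56 + 58 + 64 + 60 + 57 + 54 + 52 + 49)/10 = 55.3000
Numerator Σ_{t=1}^{9}(y_t−ȳ)(y_{t+1}−ȳ) = 107.7100
Denominator Σ(y_t−ȳ)² = 194.1000
r_1 = 107.7100 / 194.1000 = 0.555

0.555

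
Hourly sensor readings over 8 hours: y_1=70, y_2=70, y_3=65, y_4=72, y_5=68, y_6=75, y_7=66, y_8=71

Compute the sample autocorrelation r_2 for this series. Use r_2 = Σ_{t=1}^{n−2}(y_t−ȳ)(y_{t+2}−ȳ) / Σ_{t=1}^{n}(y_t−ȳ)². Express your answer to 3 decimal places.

0.443

Mean ȳ = (70 + 70 + 65 + 72 + 68 + 75 + 66 + 71)/8 = 69.6250
Deviations from mean: 0.3750, 0.3750, -4.6250, 2.3750, -1.6250, 5.3750, -3.6250, 1.3750
Numerator Σ_{t=1}^{6}(y_t−ȳ)(y_{t+2}−ȳ) = 32.7188
Denominator Σ(y_t−ȳ)² = 73.8750
r_2 = 32.7188 / 73.8750 = 0.443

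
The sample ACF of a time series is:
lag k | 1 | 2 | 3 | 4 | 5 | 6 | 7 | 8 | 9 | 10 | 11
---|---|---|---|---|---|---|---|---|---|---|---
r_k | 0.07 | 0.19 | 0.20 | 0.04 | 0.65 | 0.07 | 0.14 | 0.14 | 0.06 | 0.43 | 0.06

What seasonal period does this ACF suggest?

5

The largest autocorrelation is r_5 = 0.65, with a weaker echo at lag 10 (0.43); the remaining lags stay at or below 0.20.
The dominant spike at lag 5 indicates a seasonal period of 5.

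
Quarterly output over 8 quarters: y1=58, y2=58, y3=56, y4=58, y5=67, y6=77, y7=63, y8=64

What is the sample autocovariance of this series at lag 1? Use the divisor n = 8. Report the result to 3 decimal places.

16.404

Mean ȳ = (58 + 58 + 56 + 58 + 67 + 77 + 63 + 64)/8 = 62.6250
Deviations: -4.6250, -4.6250, -6.6250, -4.6250, 4.3750, 14.3750, 0.3750, 1.3750
Σ_{t=1}^{7}(y_t−ȳ)(y_{t+1}−ȳ) = 131.2344
γ_1 = 131.2344 / 8 = 16.404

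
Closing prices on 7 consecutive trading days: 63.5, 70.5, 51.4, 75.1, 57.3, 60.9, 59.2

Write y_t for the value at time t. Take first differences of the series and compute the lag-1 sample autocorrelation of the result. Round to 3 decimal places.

First differences Δy: 7.0, -19.1, 23.7, -17.8, 3.6, -1.7
Mean of differences = -0.7167
Numerator Σ(Δy_t−Δȳ)(Δy_{t+1}−Δȳ) = -1085.8236
Denominator Σ(Δy_t−Δȳ)² = 1305.1083
r_1(Δy) = -1085.8236 / 1305.1083 = -0.832

-0.832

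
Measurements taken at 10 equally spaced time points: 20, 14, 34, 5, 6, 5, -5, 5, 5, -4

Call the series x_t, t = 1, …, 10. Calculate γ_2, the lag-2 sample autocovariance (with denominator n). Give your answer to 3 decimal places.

35.950

Mean x̄ = (20 + 14 + 34 + 5 + 6 + 5 − 5 + 5 + 5 − 4)/10 = 8.5000
Σ_{t=1}^{8}(x_t−x̄)(x_{t+2}−x̄) = 359.5000
γ_2 = 359.5000 / 10 = 35.950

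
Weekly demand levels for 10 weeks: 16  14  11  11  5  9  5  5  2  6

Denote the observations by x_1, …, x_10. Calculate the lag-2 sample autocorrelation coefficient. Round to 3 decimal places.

0.361

Mean x̄ = (16 + 14 + 11 + 11 + 5 + 9 + 5 + 5 + 2 + 6)/10 = 8.4000
Numerator Σ_{t=1}^{8}(x_t−x̄)(x_{t+2}−x̄) = 66.4800
Denominator Σ(x_t−x̄)² = 184.4000
r_2 = 66.4800 / 184.4000 = 0.361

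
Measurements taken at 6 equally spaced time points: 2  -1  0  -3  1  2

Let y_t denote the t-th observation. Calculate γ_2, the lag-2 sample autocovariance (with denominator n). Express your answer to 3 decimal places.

Mean ȳ = (2 − 1 + 0 − 3 + 1 + 2)/6 = 0.1667
Deviations: 1.8333, -1.1667, -0.1667, -3.1667, 0.8333, 1.8333
Σ_{t=1}^{4}(y_t−ȳ)(y_{t+2}−ȳ) = -2.5556
γ_2 = -2.5556 / 6 = -0.426

-0.426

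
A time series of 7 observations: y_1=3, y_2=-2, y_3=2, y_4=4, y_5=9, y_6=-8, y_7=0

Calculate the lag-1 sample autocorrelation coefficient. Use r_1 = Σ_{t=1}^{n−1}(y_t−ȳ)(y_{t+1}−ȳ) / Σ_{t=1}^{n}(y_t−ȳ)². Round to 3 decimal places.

-0.267

Mean ȳ = (3 − 2 + 2 + 4 + 9 − 8 + 0)/7 = 1.1429
Σ(y_t−ȳ)(y_{t+1}−ȳ) = (-5.8367) + (-2.6939) + (2.4490) + (22.4490) + (-71.8367) + (10.4490) = -45.0204
Denominator Σ(y_t−ȳ)² = 168.8571
r_1 = -45.0204 / 168.8571 = -0.267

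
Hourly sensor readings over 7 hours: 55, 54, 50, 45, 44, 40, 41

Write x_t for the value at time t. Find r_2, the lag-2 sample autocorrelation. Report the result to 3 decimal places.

0.150

Mean x̄ = (55 + 54 + 50 + 45 + 44 + 40 + 41)/7 = 47.0000
Σ(x_t−x̄)(x_{t+2}−x̄) = (24.0000) + (-14.0000) + (-9.0000) + (14.0000) + (18.0000) = 33.0000
Denominator Σ(x_t−x̄)² = 220.0000
r_2 = 33.0000 / 220.0000 = 0.150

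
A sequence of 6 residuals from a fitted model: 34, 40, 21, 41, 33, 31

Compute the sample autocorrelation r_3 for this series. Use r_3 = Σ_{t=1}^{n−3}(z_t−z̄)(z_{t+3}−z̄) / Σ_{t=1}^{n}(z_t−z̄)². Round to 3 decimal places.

Mean z̄ = (34 + 40 + 21 + 41 + 33 + 31)/6 = 33.3333
Numerator Σ_{t=1}^{3}(z_t−z̄)(z_{t+3}−z̄) = 31.6667
Denominator Σ(z_t−z̄)² = 261.3333
r_3 = 31.6667 / 261.3333 = 0.121

0.121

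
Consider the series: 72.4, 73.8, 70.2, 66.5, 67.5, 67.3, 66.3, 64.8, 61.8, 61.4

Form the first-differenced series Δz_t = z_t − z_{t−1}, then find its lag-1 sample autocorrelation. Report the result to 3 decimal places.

-0.153

First differences Δz: 1.4, -3.6, -3.7, 1.0, -0.2, -1.0, -1.5, -3.0, -0.4
Mean of differences = -1.2222
Numerator Σ(Δz_t−Δz̄)(Δz_{t+1}−Δz̄) = -4.3805
Denominator Σ(Δz_t−Δz̄)² = 28.6156
r_1(Δz) = -4.3805 / 28.6156 = -0.153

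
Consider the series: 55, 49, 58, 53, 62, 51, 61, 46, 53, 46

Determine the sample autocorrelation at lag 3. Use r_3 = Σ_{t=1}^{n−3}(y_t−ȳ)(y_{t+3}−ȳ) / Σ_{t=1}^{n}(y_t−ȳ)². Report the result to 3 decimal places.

-0.590

Mean ȳ = (55 + 49 + 58 + 53 + 62 + 51 + 61 + 46 + 53 + 46)/10 = 53.4000
Σ(y_t−ȳ)(y_{t+3}−ȳ) = (-0.6400) + (-37.8400) + (-11.0400) + (-3.0400) + (-63.6400) + (0.9600) + (-56.2400) = -171.4800
Denominator Σ(y_t−ȳ)² = 290.4000
r_3 = -171.4800 / 290.4000 = -0.590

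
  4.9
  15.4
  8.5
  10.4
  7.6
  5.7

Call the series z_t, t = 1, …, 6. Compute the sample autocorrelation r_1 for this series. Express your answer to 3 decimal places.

-0.360

Mean z̄ = (4.9 + 15.4 + 8.5 + 10.4 + 7.6 + 5.7)/6 = 8.7500
Deviations from mean: -3.8500, 6.6500, -0.2500, 1.6500, -1.1500, -3.0500
Σ(z_t−z̄)(z_{t+1}−z̄) = (-25.6025) + (-1.6625) + (-0.4125) + (-1.8975) + (3.5075) = -26.0675
Denominator Σ(z_t−z̄)² = 72.4550
r_1 = -26.0675 / 72.4550 = -0.360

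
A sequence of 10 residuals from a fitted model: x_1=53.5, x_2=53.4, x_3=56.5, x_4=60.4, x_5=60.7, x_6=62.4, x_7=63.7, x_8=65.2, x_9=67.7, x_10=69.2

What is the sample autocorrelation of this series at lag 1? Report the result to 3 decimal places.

Mean x̄ = (53.5 + 53.4 + 56.5 + 60.4 + 60.7 + 62.4 + 63.7 + 65.2 + 67.7 + 69.2)/10 = 61.2700
Numerator Σ_{t=1}^{9}(x_t−x̄)(x_{t+1}−x̄) = 191.2471
Denominator Σ(x_t−x̄)² = 273.0010
r_1 = 191.2471 / 273.0010 = 0.701

0.701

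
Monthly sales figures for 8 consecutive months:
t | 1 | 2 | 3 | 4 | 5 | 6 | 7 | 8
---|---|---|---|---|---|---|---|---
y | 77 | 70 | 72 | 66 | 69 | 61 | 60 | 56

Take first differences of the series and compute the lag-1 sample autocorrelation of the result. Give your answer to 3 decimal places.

-0.819

First differences Δy: -7, 2, -6, 3, -8, -1, -4
Mean of differences = -3.0000
Numerator Σ(Δy_t−Δȳ)(Δy_{t+1}−Δȳ) = -95.0000
Denominator Σ(Δy_t−Δȳ)² = 116.0000
r_1(Δy) = -95.0000 / 116.0000 = -0.819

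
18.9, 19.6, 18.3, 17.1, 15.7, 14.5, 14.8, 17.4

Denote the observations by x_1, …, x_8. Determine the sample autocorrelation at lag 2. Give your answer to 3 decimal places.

0.109

Mean x̄ = (18.9 + 19.6 + 18.3 + 17.1 + 15.7 + 14.5 + 14.8 + 17.4)/8 = 17.0375
Σ(x_t−x̄)(x_{t+2}−x̄) = (2.3514) + (0.1602) + (-1.6886) + (-0.1586) + (2.9927) + (-0.9198) = 2.7372
Denominator Σ(x_t−x̄)² = 24.9988
r_2 = 2.7372 / 24.9988 = 0.109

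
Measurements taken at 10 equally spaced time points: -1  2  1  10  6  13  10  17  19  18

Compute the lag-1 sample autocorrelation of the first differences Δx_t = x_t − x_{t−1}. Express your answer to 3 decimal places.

-0.818

First differences Δx: 3, -1, 9, -4, 7, -3, 7, 2, -1
Mean of differences = 2.1111
Numerator Σ(Δx_t−Δx̄)(Δx_{t+1}−Δx̄) = -146.3457
Denominator Σ(Δx_t−Δx̄)² = 178.8889
r_1(Δx) = -146.3457 / 178.8889 = -0.818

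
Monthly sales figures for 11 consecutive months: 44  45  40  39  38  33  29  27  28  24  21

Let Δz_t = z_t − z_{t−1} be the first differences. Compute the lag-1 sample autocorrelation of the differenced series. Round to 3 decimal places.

First differences Δz: 1, -5, -1, -1, -5, -4, -2, 1, -4, -3
Mean of differences = -2.3000
Numerator Σ(Δz_t−Δz̄)(Δz_{t+1}−Δz̄) = -13.5900
Denominator Σ(Δz_t−Δz̄)² = 46.1000
r_1(Δz) = -13.5900 / 46.1000 = -0.295

-0.295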